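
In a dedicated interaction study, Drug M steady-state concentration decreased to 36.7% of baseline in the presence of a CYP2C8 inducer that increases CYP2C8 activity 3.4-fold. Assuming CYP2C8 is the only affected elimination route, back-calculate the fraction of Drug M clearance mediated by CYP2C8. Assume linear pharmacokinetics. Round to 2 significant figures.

0.72

CL'/CL = 1 / 0.367 = 2.725
3.4·fm + (1 − fm) = 2.725
fm = (2.725 − 1) / (3.4 − 1) = 0.72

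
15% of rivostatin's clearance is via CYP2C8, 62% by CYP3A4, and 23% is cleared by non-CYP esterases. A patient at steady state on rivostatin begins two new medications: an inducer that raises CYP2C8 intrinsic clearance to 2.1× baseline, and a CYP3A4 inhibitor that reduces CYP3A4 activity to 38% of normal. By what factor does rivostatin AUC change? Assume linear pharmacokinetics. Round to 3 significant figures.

1.28

The CYP2C8 pathway (15% of clearance) is boosted to 2.1× activity: 0.15 × 2.1 = 0.315.
The CYP3A4 pathway (62% of clearance) drops to 0.38× activity: 0.62 × 0.38 = 0.2356.
Non-CYP routes (23%) are unchanged.
Relative clearance = 0.315 + 0.2356 + 0.23 = 0.7806.
Because AUC varies inversely with clearance, the combined effect is 1 / 0.7806 = 1.28.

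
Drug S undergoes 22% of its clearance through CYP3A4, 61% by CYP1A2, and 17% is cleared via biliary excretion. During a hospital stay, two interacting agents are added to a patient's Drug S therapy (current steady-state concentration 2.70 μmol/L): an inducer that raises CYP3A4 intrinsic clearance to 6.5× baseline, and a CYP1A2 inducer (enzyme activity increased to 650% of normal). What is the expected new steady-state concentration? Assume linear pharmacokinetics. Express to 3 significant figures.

The CYP3A4 pathway (22% of clearance) is boosted to 6.5× activity: 0.22 × 6.5 = 1.43.
The CYP1A2 pathway (61% of clearance) increases to 6.5× activity: 0.61 × 6.5 = 3.965.
The remaining 17% of clearance is unaffected.
New clearance relative to baseline: 1.43 + 3.965 + 0.17 = 5.565.
Steady-state concentration ∝ 1/CL: new value = 2.70 / 5.565 = 0.485 μmol/L.

0.485 μmol/L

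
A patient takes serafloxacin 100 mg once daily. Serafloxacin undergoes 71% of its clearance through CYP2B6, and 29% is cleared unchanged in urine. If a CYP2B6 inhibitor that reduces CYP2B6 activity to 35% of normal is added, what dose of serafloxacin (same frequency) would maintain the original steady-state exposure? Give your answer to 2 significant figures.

54 mg

The CYP2B6 pathway (71% of clearance) is reduced to 0.35× activity: 0.71 × 0.35 = 0.2485.
Non-CYP routes (29%) are unchanged.
New clearance relative to baseline: 0.2485 + 0.29 = 0.5385.
Exposure is unchanged when dose changes in proportion to clearance. New dose = 100 mg × 0.5385 = 54 mg.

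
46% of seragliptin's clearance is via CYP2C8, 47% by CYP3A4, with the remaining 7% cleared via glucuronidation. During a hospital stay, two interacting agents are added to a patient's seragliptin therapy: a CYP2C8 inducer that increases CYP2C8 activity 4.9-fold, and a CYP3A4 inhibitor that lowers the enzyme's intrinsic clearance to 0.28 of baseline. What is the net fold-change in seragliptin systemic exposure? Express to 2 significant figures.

The CYP2C8 pathway (46% of clearance) rises to 4.9× activity: 0.46 × 4.9 = 2.254.
The CYP3A4 pathway (47% of clearance) drops to 0.28× activity: 0.47 × 0.28 = 0.1316.
Non-CYP routes (7%) are unchanged.
New clearance relative to baseline: 2.254 + 0.1316 + 0.07 = 2.4556.
Because systemic exposure varies inversely with clearance, the combined effect is 1 / 2.4556 = 0.41.

0.41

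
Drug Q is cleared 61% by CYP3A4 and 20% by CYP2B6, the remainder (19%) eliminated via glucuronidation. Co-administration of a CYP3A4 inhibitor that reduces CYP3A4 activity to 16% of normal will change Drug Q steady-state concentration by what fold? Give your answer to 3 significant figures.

CYP3A4: 0.61 × 0.16 = 0.0976
CYP2B6: 0.2 (unchanged)
Other: 0.19 (unchanged)
New clearance relative to baseline: 0.0976 + 0.2 + 0.19 = 0.4876.
Steady-state concentration ratio = CL_old/CL_new = 1 / 0.4876 = 2.05.

2.05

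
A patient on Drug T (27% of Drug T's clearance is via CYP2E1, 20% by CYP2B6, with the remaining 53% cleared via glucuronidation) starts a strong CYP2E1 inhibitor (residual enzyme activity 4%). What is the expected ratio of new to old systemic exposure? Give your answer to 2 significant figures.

1.3

The CYP2E1 pathway (27% of clearance) falls to 0.04× activity: 0.27 × 0.04 = 0.0108.
CYP2B6 (20%) and the residual 53% are unaffected.
Relative clearance = 0.0108 + 0.2 + 0.53 = 0.7408.
Systemic exposure is inversely proportional to clearance, so the fold-change is 1 / 0.7408 = 1.3.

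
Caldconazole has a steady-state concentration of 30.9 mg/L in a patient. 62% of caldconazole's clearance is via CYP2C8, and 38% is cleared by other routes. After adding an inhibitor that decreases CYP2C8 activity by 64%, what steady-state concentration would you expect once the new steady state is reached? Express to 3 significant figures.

CYP2C8: 0.62 × 0.36 = 0.2232
Other: 0.38 (unchanged)
Relative clearance = 0.2232 + 0.38 = 0.6032.
New steady-state concentration = baseline ÷ relative clearance = 30.9 / 0.6032 = 51.2 mg/L.

51.2 mg/L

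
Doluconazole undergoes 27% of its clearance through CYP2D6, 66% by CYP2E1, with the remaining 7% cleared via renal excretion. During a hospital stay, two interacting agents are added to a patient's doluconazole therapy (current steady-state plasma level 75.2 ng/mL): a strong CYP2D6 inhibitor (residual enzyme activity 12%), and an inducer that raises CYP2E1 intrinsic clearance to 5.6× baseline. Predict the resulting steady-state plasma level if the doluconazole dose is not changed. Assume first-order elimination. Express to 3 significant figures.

19.8 ng/mL

The CYP2D6 pathway (27% of clearance) falls to 0.12× activity: 0.27 × 0.12 = 0.0324.
The CYP2E1 pathway (66% of clearance) rises to 5.6× activity: 0.66 × 5.6 = 3.696.
Non-CYP routes (7%) are unchanged.
New clearance relative to baseline: 0.0324 + 3.696 + 0.07 = 3.7984.
Dividing the baseline by the relative clearance: 75.2 / 3.7984 = 19.8 ng/mL.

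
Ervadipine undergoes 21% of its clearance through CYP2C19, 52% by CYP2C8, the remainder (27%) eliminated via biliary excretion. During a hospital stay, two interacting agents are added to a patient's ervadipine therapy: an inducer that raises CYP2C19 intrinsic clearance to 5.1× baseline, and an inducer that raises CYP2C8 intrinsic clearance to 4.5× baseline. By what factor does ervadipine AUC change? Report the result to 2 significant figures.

0.27

CYP2C19: 0.21 × 5.1 = 1.071
CYP2C8: 0.52 × 4.5 = 2.34
Other: 0.27 (unchanged)
CL_new/CL_old = 1.071 + 2.34 + 0.27 = 3.681.
Net AUC ratio = 1 / 3.681 = 0.27.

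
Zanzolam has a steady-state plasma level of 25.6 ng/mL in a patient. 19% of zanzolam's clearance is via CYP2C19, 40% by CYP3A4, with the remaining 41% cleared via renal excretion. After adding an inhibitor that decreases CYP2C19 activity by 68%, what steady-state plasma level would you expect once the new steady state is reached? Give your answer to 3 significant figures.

29.4 ng/mL

The CYP2C19 pathway (19% of clearance) is reduced to 0.32× activity: 0.19 × 0.32 = 0.0608.
CYP3A4 (40%) and the residual 41% are unaffected.
Relative clearance = 0.0608 + 0.4 + 0.41 = 0.8708.
With dosing unchanged, steady-state plasma level scales as 1/CL: 25.6 / 0.8708 = 29.4 ng/mL.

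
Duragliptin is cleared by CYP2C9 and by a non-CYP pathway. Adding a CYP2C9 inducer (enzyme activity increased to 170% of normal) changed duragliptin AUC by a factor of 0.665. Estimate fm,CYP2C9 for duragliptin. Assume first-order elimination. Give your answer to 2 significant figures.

Let x = fm,CYP2C9. Because AUC ∝ 1/CL, relative clearance rose to 1/0.665 = 1.504.
Setting x·1.7 + (1 − x) = 1.504 and solving: x = (1.504 − 1)/(1.7 − 1) = 0.72.

0.72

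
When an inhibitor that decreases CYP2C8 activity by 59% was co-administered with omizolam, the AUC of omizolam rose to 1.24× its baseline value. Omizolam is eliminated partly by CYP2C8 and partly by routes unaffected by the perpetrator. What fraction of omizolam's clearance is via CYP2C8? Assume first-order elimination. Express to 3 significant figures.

0.328

Let x = fm,CYP2C8. Because AUC ∝ 1/CL, relative clearance fell to 1/1.24 = 0.8065.
Setting x·0.41 + (1 − x) = 0.8065 and solving: x = (0.8065 − 1)/(0.41 − 1) = 0.328.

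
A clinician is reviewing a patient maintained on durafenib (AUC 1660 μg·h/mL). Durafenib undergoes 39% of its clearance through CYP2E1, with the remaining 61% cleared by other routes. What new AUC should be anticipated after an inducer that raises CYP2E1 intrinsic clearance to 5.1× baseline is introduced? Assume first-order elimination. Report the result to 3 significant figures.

CYP2E1: 0.39 × 5.1 = 1.989
Other: 0.61 (unchanged)
Relative clearance = 1.989 + 0.61 = 2.599.
With dosing unchanged, AUC scales as 1/CL: 1660 / 2.599 = 639 μg·h/mL.

639 μg·h/mL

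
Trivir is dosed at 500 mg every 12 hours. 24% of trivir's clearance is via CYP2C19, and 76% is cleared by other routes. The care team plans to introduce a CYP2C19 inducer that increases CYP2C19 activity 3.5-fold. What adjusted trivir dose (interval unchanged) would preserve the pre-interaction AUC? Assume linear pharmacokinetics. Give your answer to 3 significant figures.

800 mg

CYP2C19: 0.24 × 3.5 = 0.84
Other: 0.76 (unchanged)
CL_new/CL_old = 0.84 + 0.76 = 1.6.
Css,avg = (dose rate)/CL, so holding Css fixed requires dose ∝ CL: 500 × 1.6 = 800 mg.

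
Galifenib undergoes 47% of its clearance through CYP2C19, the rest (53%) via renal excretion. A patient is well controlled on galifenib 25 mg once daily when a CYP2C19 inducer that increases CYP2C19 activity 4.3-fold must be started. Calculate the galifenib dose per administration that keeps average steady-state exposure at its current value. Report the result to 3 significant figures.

63.8 mg

The CYP2C19 pathway (47% of clearance) rises to 4.3× activity: 0.47 × 4.3 = 2.021.
The remaining 53% of clearance is unaffected.
Relative clearance = 2.021 + 0.53 = 2.551.
Css,avg = (dose rate)/CL, so holding Css fixed requires dose ∝ CL: 25 × 2.551 = 63.8 mg.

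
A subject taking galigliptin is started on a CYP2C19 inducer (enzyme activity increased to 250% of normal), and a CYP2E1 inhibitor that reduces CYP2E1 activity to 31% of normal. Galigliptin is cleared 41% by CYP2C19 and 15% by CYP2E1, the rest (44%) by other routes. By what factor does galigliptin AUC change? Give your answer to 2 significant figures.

0.66

The CYP2C19 pathway (41% of clearance) is boosted to 2.5× activity: 0.41 × 2.5 = 1.025.
The CYP2E1 pathway (15% of clearance) falls to 0.31× activity: 0.15 × 0.31 = 0.0465.
The remaining 44% of clearance is unaffected.
Relative clearance = 1.025 + 0.0465 + 0.44 = 1.5115.
AUC ∝ 1/CL: fold-change = 1 / 1.5115 = 0.66.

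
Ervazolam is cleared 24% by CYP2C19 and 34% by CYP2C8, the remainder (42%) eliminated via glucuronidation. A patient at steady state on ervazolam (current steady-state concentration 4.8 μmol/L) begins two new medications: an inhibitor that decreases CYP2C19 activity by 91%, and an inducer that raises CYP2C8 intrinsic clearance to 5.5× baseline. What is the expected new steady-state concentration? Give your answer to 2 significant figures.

2.1 μmol/L

The CYP2C19 pathway (24% of clearance) drops to 0.09× activity: 0.24 × 0.09 = 0.0216.
The CYP2C8 pathway (34% of clearance) increases to 5.5× activity: 0.34 × 5.5 = 1.87.
Non-CYP routes (42%) are unchanged.
Relative clearance = 0.0216 + 1.87 + 0.42 = 2.3116.
New steady-state concentration = 4.8 / 2.3116 = 2.1 μmol/L (concentration scales inversely with clearance).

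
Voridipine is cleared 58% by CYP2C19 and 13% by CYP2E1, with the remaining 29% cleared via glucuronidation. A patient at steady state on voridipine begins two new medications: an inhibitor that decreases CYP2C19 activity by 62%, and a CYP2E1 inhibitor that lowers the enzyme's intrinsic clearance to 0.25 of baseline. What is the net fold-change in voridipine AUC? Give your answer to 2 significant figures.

The CYP2C19 pathway (58% of clearance) is reduced to 0.38× activity: 0.58 × 0.38 = 0.2204.
The CYP2E1 pathway (13% of clearance) falls to 0.25× activity: 0.13 × 0.25 = 0.0325.
Non-CYP routes (29%) are unchanged.
New clearance relative to baseline: 0.2204 + 0.0325 + 0.29 = 0.5429.
Because AUC varies inversely with clearance, the combined effect is 1 / 0.5429 = 1.8.

1.8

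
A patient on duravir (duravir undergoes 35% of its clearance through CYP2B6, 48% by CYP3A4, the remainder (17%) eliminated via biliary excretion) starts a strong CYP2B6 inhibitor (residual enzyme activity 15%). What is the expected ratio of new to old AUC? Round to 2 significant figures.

The CYP2B6 pathway (35% of clearance) falls to 0.15× activity: 0.35 × 0.15 = 0.0525.
CYP3A4 (48%) and the residual 17% are unaffected.
New clearance relative to baseline: 0.0525 + 0.48 + 0.17 = 0.7025.
AUC ratio = CL_old/CL_new = 1 / 0.7025 = 1.4.

1.4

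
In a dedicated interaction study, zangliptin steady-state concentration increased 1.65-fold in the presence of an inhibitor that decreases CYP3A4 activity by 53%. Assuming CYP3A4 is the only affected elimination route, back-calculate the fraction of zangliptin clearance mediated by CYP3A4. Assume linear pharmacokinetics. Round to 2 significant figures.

Write x for the fraction cleared via CYP3A4. The observed steady-state concentration change means clearance fell to 1/1.65 = 0.6061 of baseline.
Setting x·0.47 + (1 − x) = 0.6061 and solving: x = (0.6061 − 1)/(0.47 − 1) = 0.74.

0.74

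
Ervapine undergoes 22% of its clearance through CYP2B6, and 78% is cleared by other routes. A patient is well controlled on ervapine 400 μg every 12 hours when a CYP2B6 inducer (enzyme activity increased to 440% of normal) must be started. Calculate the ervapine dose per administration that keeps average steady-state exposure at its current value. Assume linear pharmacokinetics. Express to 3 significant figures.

699 μg

The CYP2B6 pathway (22% of clearance) rises to 4.4× activity: 0.22 × 4.4 = 0.968.
Non-CYP routes (78%) are unchanged.
CL_new/CL_old = 0.968 + 0.78 = 1.748.
Exposure is unchanged when dose changes in proportion to clearance. New dose = 400 μg × 1.748 = 699 μg.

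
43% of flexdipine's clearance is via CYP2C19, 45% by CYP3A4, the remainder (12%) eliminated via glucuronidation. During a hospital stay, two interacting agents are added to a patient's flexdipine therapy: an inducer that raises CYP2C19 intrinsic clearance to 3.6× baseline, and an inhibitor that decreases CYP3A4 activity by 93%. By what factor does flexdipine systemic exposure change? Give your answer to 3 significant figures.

0.588

CYP2C19: 0.43 × 3.6 = 1.548
CYP3A4: 0.45 × 0.07 = 0.0315
Other: 0.12 (unchanged)
Relative clearance = 1.548 + 0.0315 + 0.12 = 1.6995.
Because systemic exposure varies inversely with clearance, the combined effect is 1 / 1.6995 = 0.588.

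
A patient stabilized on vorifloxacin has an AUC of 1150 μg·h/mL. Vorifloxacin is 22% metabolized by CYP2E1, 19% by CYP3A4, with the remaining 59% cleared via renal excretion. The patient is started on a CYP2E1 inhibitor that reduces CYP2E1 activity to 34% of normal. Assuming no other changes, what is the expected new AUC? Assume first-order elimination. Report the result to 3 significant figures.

1.35 × 10³ μg·h/mL

The CYP2E1 pathway (22% of clearance) drops to 0.34× activity: 0.22 × 0.34 = 0.0748.
CYP3A4 (19%) and the residual 59% are unaffected.
CL_new/CL_old = 0.0748 + 0.19 + 0.59 = 0.8548.
New AUC = baseline ÷ relative clearance = 1150 / 0.8548 = 1.35 × 10³ μg·h/mL.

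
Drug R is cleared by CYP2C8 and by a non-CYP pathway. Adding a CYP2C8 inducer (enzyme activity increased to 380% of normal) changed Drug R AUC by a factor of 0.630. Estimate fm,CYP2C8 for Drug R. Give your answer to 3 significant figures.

0.210

Write x for the fraction cleared via CYP2C8. The observed AUC change means clearance rose to 1/0.630 = 1.587 of baseline.
Setting x·3.8 + (1 − x) = 1.587 and solving: x = (1.587 − 1)/(3.8 − 1) = 0.210.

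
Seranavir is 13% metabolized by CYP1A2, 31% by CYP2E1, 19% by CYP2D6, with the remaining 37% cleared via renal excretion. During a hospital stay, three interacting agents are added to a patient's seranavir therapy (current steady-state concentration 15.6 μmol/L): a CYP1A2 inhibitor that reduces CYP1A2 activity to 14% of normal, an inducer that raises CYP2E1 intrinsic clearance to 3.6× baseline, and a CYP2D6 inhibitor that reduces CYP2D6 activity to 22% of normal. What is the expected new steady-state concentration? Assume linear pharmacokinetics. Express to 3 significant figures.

10.1 μmol/L

CYP1A2: 0.13 × 0.14 = 0.0182
CYP2E1: 0.31 × 3.6 = 1.116
CYP2D6: 0.19 × 0.22 = 0.0418
Other: 0.37 (unchanged)
New clearance relative to baseline: 0.0182 + 1.116 + 0.0418 + 0.37 = 1.546.
New steady-state concentration = 15.6 / 1.546 = 10.1 μmol/L (concentration scales inversely with clearance).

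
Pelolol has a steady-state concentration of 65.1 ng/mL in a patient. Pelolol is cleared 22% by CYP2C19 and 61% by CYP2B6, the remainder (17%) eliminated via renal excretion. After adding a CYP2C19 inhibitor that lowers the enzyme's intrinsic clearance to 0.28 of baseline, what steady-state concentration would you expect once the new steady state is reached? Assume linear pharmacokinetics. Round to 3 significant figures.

CYP2C19: 0.22 × 0.28 = 0.0616
CYP2B6: 0.61 (unchanged)
Other: 0.17 (unchanged)
New clearance relative to baseline: 0.0616 + 0.61 + 0.17 = 0.8416.
New steady-state concentration = baseline ÷ relative clearance = 65.1 / 0.8416 = 77.4 ng/mL.

77.4 ng/mL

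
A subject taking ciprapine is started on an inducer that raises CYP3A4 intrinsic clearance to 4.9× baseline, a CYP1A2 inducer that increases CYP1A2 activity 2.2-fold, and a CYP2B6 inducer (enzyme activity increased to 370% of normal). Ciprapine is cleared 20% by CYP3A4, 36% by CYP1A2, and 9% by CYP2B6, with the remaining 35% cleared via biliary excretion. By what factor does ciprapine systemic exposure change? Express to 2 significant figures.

CYP3A4: 0.2 × 4.9 = 0.98
CYP1A2: 0.36 × 2.2 = 0.792
CYP2B6: 0.09 × 3.7 = 0.333
Other: 0.35 (unchanged)
CL_new/CL_old = 0.98 + 0.792 + 0.333 + 0.35 = 2.455.
Net systemic exposure ratio = 1 / 2.455 = 0.41.

0.41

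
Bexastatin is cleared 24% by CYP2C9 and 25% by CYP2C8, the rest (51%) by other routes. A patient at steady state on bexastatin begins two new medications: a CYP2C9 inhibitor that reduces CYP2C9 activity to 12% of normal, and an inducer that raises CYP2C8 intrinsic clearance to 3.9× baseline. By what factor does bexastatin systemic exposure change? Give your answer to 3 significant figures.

0.661

The CYP2C9 pathway (24% of clearance) falls to 0.12× activity: 0.24 × 0.12 = 0.0288.
The CYP2C8 pathway (25% of clearance) is boosted to 3.9× activity: 0.25 × 3.9 = 0.975.
The remaining 51% of clearance is unaffected.
New clearance relative to baseline: 0.0288 + 0.975 + 0.51 = 1.5138.
Net systemic exposure ratio = 1 / 1.5138 = 0.661.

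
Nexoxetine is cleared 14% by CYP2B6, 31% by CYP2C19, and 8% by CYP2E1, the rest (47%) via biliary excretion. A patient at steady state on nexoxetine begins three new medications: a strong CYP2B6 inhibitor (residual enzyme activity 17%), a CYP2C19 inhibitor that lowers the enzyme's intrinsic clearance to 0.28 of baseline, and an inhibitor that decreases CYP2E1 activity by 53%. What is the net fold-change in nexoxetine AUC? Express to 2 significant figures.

1.6

The CYP2B6 pathway (14% of clearance) drops to 0.17× activity: 0.14 × 0.17 = 0.0238.
The CYP2C19 pathway (31% of clearance) drops to 0.28× activity: 0.31 × 0.28 = 0.0868.
The CYP2E1 pathway (8% of clearance) falls to 0.47× activity: 0.08 × 0.47 = 0.0376.
Non-CYP routes (47%) are unchanged.
CL_new/CL_old = 0.0238 + 0.0868 + 0.0376 + 0.47 = 0.6182.
AUC ∝ 1/CL: fold-change = 1 / 0.6182 = 1.6.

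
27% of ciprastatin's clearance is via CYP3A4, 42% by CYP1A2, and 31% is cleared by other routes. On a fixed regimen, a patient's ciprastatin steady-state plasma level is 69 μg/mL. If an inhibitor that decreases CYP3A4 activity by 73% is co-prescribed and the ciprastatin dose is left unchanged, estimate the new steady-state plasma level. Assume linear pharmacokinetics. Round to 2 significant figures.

86 μg/mL

CYP3A4: 0.27 × 0.27 = 0.0729
CYP1A2: 0.42 (unchanged)
Other: 0.31 (unchanged)
Relative clearance = 0.0729 + 0.42 + 0.31 = 0.8029.
New steady-state plasma level = baseline ÷ relative clearance = 69 / 0.8029 = 86 μg/mL.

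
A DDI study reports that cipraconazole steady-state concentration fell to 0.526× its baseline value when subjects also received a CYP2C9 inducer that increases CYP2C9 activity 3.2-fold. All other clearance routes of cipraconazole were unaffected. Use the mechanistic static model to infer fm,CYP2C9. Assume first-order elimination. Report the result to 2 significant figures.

Let fm be the CYP2C9 fraction. New clearance relative to baseline = fm × 3.2 + (1 − fm).
Steady-state concentration ratio = 1 / (new CL fraction), so new CL fraction = 1 / 0.526 = 1.901.
fm × 3.2 + 1 − fm = 1.901  ⇒  fm × (3.2 − 1) = 0.9011  ⇒  fm = 0.41.

0.41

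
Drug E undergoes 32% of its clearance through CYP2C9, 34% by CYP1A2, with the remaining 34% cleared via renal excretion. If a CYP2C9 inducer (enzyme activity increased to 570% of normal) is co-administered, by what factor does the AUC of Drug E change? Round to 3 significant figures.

The CYP2C9 pathway (32% of clearance) rises to 5.7× activity: 0.32 × 5.7 = 1.824.
CYP1A2 (34%) and the residual 34% are unaffected.
New clearance relative to baseline: 1.824 + 0.34 + 0.34 = 2.504.
AUC ratio = CL_old/CL_new = 1 / 2.504 = 0.399.

0.399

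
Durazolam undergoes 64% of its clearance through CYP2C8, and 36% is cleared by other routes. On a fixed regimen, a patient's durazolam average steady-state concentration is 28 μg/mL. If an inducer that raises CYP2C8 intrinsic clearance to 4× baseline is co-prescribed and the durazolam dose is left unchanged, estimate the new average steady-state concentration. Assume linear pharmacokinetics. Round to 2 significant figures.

9.6 μg/mL

CYP2C8: 0.64 × 4 = 2.56
Other: 0.36 (unchanged)
CL_new/CL_old = 2.56 + 0.36 = 2.92.
With dosing unchanged, average steady-state concentration scales as 1/CL: 28 / 2.92 = 9.6 μg/mL.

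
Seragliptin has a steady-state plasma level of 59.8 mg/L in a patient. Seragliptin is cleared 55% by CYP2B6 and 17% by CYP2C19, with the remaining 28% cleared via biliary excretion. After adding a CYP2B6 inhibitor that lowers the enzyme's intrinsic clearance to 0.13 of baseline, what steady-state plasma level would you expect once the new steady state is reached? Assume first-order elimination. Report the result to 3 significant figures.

115 mg/L

The CYP2B6 pathway (55% of clearance) falls to 0.13× activity: 0.55 × 0.13 = 0.0715.
CYP2C19 (17%) and the residual 28% are unaffected.
CL_new/CL_old = 0.0715 + 0.17 + 0.28 = 0.5215.
With dosing unchanged, steady-state plasma level scales as 1/CL: 59.8 / 0.5215 = 115 mg/L.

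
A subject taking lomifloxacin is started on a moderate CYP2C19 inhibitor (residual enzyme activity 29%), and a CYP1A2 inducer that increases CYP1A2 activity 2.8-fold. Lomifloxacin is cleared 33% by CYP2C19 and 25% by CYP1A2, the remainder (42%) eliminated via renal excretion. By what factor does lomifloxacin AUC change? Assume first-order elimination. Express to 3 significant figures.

0.823

The CYP2C19 pathway (33% of clearance) drops to 0.29× activity: 0.33 × 0.29 = 0.0957.
The CYP1A2 pathway (25% of clearance) rises to 2.8× activity: 0.25 × 2.8 = 0.7.
The remaining 42% of clearance is unaffected.
Relative clearance = 0.0957 + 0.7 + 0.42 = 1.2157.
Net AUC ratio = 1 / 1.2157 = 0.823.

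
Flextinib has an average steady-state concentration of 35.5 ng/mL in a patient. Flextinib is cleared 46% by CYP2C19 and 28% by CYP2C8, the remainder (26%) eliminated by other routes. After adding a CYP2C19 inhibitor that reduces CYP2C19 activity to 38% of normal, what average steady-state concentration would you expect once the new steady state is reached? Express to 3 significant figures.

The CYP2C19 pathway (46% of clearance) drops to 0.38× activity: 0.46 × 0.38 = 0.1748.
CYP2C8 (28%) and the residual 26% are unaffected.
Relative clearance = 0.1748 + 0.28 + 0.26 = 0.7148.
Average steady-state concentration ∝ 1/CL, so new value = 35.5 / 0.7148 = 49.7 ng/mL.

49.7 ng/mL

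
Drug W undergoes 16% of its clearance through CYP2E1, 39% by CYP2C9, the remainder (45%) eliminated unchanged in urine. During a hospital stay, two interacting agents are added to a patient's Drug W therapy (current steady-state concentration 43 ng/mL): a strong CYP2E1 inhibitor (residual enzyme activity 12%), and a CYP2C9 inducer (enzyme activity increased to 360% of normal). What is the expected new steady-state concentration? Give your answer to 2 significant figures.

The CYP2E1 pathway (16% of clearance) is reduced to 0.12× activity: 0.16 × 0.12 = 0.0192.
The CYP2C9 pathway (39% of clearance) rises to 3.6× activity: 0.39 × 3.6 = 1.404.
Non-CYP routes (45%) are unchanged.
New clearance relative to baseline: 0.0192 + 1.404 + 0.45 = 1.8732.
Steady-state concentration ∝ 1/CL: new value = 43 / 1.8732 = 23 ng/mL.

23 ng/mL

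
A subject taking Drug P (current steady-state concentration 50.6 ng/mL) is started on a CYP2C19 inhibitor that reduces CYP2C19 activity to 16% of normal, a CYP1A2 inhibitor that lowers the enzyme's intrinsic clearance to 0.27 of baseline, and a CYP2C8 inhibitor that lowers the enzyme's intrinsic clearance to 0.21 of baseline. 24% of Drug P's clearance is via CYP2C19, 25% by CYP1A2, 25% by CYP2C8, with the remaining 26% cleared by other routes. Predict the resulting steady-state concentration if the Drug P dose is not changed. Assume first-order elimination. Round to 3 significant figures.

121 ng/mL

The CYP2C19 pathway (24% of clearance) drops to 0.16× activity: 0.24 × 0.16 = 0.0384.
The CYP1A2 pathway (25% of clearance) falls to 0.27× activity: 0.25 × 0.27 = 0.0675.
The CYP2C8 pathway (25% of clearance) is reduced to 0.21× activity: 0.25 × 0.21 = 0.0525.
Non-CYP routes (26%) are unchanged.
New clearance relative to baseline: 0.0384 + 0.0675 + 0.0525 + 0.26 = 0.4184.
Dividing the baseline by the relative clearance: 50.6 / 0.4184 = 121 ng/mL.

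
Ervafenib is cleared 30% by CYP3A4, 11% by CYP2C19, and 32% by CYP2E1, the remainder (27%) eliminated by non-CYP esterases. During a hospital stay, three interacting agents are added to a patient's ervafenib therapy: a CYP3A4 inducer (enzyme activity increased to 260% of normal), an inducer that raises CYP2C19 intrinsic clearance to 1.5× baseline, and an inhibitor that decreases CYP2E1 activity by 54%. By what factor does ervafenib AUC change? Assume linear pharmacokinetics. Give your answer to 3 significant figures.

The CYP3A4 pathway (30% of clearance) rises to 2.6× activity: 0.3 × 2.6 = 0.78.
The CYP2C19 pathway (11% of clearance) increases to 1.5× activity: 0.11 × 1.5 = 0.165.
The CYP2E1 pathway (32% of clearance) falls to 0.46× activity: 0.32 × 0.46 = 0.1472.
The remaining 27% of clearance is unaffected.
Relative clearance = 0.78 + 0.165 + 0.1472 + 0.27 = 1.3622.
Because AUC varies inversely with clearance, the combined effect is 1 / 1.3622 = 0.734.

0.734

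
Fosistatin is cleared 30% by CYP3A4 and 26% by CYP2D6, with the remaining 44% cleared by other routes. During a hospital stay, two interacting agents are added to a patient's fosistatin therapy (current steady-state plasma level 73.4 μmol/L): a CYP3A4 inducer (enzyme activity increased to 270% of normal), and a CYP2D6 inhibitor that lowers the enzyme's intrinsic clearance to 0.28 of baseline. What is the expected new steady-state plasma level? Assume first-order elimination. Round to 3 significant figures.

CYP3A4: 0.3 × 2.7 = 0.81
CYP2D6: 0.26 × 0.28 = 0.0728
Other: 0.44 (unchanged)
CL_new/CL_old = 0.81 + 0.0728 + 0.44 = 1.3228.
New steady-state plasma level = 73.4 / 1.3228 = 55.5 μmol/L (concentration scales inversely with clearance).

55.5 μmol/L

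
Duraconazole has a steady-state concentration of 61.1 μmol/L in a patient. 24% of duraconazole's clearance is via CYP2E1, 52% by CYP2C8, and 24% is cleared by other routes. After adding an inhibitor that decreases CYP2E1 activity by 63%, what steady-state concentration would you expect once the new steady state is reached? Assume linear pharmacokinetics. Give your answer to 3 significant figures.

The CYP2E1 pathway (24% of clearance) falls to 0.37× activity: 0.24 × 0.37 = 0.0888.
CYP2C8 (52%) and the residual 24% are unaffected.
CL_new/CL_old = 0.0888 + 0.52 + 0.24 = 0.8488.
With dosing unchanged, steady-state concentration scales as 1/CL: 61.1 / 0.8488 = 72.0 μmol/L.

72.0 μmol/L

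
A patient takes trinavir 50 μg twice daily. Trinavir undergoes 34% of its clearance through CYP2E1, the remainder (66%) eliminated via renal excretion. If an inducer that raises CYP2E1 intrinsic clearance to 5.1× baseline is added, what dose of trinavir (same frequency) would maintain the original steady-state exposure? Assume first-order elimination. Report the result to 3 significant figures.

120 μg

The CYP2E1 pathway (34% of clearance) increases to 5.1× activity: 0.34 × 5.1 = 1.734.
The remaining 66% of clearance is unaffected.
CL_new/CL_old = 1.734 + 0.66 = 2.394.
Exposure is unchanged when dose changes in proportion to clearance. New dose = 50 μg × 2.394 = 120 μg.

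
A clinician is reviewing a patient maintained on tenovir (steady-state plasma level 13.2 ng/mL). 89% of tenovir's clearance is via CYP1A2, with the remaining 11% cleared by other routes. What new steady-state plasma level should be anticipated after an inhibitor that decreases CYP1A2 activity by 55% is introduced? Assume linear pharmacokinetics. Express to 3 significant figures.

25.9 ng/mL

The CYP1A2 pathway (89% of clearance) drops to 0.45× activity: 0.89 × 0.45 = 0.4005.
Non-CYP routes (11%) are unchanged.
New clearance relative to baseline: 0.4005 + 0.11 = 0.5105.
Steady-state plasma level ∝ 1/CL, so new value = 13.2 / 0.5105 = 25.9 ng/mL.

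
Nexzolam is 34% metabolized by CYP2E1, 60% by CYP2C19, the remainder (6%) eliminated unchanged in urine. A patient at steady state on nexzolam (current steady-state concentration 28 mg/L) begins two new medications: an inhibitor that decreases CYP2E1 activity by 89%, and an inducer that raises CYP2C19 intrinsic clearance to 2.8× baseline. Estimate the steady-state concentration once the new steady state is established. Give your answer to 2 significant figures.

The CYP2E1 pathway (34% of clearance) is reduced to 0.11× activity: 0.34 × 0.11 = 0.0374.
The CYP2C19 pathway (60% of clearance) is boosted to 2.8× activity: 0.6 × 2.8 = 1.68.
Non-CYP routes (6%) are unchanged.
CL_new/CL_old = 0.0374 + 1.68 + 0.06 = 1.7774.
Steady-state concentration ∝ 1/CL: new value = 28 / 1.7774 = 16 mg/L.

16 mg/L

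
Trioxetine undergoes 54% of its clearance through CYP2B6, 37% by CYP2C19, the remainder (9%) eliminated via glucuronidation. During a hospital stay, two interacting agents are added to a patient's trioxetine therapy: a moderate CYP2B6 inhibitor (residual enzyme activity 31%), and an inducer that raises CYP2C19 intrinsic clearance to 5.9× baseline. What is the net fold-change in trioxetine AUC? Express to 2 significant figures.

The CYP2B6 pathway (54% of clearance) falls to 0.31× activity: 0.54 × 0.31 = 0.1674.
The CYP2C19 pathway (37% of clearance) is boosted to 5.9× activity: 0.37 × 5.9 = 2.183.
Non-CYP routes (9%) are unchanged.
CL_new/CL_old = 0.1674 + 2.183 + 0.09 = 2.4404.
Net AUC ratio = 1 / 2.4404 = 0.41.

0.41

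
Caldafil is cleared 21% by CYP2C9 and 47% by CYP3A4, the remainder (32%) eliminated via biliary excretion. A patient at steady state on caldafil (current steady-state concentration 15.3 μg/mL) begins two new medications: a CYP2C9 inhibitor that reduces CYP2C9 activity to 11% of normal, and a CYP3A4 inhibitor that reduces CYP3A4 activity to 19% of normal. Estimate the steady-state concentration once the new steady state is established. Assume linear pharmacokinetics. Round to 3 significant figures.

35.4 μg/mL

The CYP2C9 pathway (21% of clearance) is reduced to 0.11× activity: 0.21 × 0.11 = 0.0231.
The CYP3A4 pathway (47% of clearance) falls to 0.19× activity: 0.47 × 0.19 = 0.0893.
Non-CYP routes (32%) are unchanged.
CL_new/CL_old = 0.0231 + 0.0893 + 0.32 = 0.4324.
Steady-state concentration ∝ 1/CL: new value = 15.3 / 0.4324 = 35.4 μg/mL.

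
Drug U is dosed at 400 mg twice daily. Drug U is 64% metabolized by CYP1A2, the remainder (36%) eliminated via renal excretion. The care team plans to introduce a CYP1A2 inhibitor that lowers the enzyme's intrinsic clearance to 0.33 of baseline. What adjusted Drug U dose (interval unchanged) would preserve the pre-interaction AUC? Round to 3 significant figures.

The CYP1A2 pathway (64% of clearance) is reduced to 0.33× activity: 0.64 × 0.33 = 0.2112.
The remaining 36% of clearance is unaffected.
Relative clearance = 0.2112 + 0.36 = 0.5712.
Exposure is unchanged when dose changes in proportion to clearance. New dose = 400 mg × 0.5712 = 228 mg.

228 mg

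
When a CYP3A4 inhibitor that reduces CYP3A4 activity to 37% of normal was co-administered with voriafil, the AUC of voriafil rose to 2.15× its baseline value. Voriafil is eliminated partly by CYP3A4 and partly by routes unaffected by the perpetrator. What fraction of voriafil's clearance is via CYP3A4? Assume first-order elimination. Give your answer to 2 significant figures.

Let fm be the CYP3A4 fraction. New clearance relative to baseline = fm × 0.37 + (1 − fm).
AUC ratio = 1 / (new CL fraction), so new CL fraction = 1 / 2.15 = 0.4651.
fm × 0.37 + 1 − fm = 0.4651  ⇒  fm × (0.37 − 1) = −0.5349  ⇒  fm = 0.85.

0.85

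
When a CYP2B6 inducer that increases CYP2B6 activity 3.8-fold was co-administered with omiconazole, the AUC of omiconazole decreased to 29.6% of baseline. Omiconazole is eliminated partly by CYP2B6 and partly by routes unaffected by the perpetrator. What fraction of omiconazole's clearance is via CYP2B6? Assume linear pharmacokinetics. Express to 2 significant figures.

CL'/CL = 1 / 0.296 = 3.378
3.8·fm + (1 − fm) = 3.378
fm = (3.378 − 1) / (3.8 − 1) = 0.85

0.85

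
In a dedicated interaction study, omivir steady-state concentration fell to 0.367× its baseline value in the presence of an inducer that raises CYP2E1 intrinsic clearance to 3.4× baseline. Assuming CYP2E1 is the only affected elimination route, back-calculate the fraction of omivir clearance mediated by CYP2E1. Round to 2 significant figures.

Let fm be the CYP2E1 fraction. New clearance relative to baseline = fm × 3.4 + (1 − fm).
Steady-state concentration ratio = 1 / (new CL fraction), so new CL fraction = 1 / 0.367 = 2.725.
fm × 3.4 + 1 − fm = 2.725  ⇒  fm × (3.4 − 1) = 1.725  ⇒  fm = 0.72.

0.72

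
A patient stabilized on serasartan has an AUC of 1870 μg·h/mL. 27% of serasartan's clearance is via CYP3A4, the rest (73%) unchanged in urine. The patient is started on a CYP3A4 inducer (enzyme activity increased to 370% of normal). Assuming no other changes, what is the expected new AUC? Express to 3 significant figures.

CYP3A4: 0.27 × 3.7 = 0.999
Other: 0.73 (unchanged)
CL_new/CL_old = 0.999 + 0.73 = 1.729.
New AUC = baseline ÷ relative clearance = 1870 / 1.729 = 1.08 × 10³ μg·h/mL.

1.08 × 10³ μg·h/mL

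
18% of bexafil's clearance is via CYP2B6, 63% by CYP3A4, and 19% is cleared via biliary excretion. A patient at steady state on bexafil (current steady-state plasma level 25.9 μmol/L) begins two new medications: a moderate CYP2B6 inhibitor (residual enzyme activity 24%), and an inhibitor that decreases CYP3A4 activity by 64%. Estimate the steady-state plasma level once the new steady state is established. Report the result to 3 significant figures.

56.3 μmol/L

CYP2B6: 0.18 × 0.24 = 0.0432
CYP3A4: 0.63 × 0.36 = 0.2268
Other: 0.19 (unchanged)
New clearance relative to baseline: 0.0432 + 0.2268 + 0.19 = 0.46.
New steady-state plasma level = 25.9 / 0.46 = 56.3 μmol/L (concentration scales inversely with clearance).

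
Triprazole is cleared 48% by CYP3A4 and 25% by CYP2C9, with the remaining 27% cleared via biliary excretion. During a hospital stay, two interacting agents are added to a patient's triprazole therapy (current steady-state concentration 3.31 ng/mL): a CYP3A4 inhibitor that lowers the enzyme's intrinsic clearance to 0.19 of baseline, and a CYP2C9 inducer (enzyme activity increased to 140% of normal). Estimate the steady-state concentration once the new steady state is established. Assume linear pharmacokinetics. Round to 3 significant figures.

The CYP3A4 pathway (48% of clearance) is reduced to 0.19× activity: 0.48 × 0.19 = 0.0912.
The CYP2C9 pathway (25% of clearance) rises to 1.4× activity: 0.25 × 1.4 = 0.35.
Non-CYP routes (27%) are unchanged.
New clearance relative to baseline: 0.0912 + 0.35 + 0.27 = 0.7112.
Dividing the baseline by the relative clearance: 3.31 / 0.7112 = 4.65 ng/mL.

4.65 ng/mL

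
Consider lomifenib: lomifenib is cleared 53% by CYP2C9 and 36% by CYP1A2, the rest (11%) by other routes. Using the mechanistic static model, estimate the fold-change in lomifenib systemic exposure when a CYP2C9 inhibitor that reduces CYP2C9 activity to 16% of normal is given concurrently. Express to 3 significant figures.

The CYP2C9 pathway (53% of clearance) falls to 0.16× activity: 0.53 × 0.16 = 0.0848.
CYP1A2 (36%) and the residual 11% are unaffected.
Relative clearance = 0.0848 + 0.36 + 0.11 = 0.5548.
Since systemic exposure ∝ 1/CL, the ratio is 1 / 0.5548 = 1.80.

1.80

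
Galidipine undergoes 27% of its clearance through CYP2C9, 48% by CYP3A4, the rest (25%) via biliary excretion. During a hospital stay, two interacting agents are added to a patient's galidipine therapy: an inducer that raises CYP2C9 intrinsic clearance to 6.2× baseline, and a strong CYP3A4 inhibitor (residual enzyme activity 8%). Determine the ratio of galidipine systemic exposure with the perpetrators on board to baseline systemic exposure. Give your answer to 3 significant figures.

The CYP2C9 pathway (27% of clearance) rises to 6.2× activity: 0.27 × 6.2 = 1.674.
The CYP3A4 pathway (48% of clearance) is reduced to 0.08× activity: 0.48 × 0.08 = 0.0384.
Non-CYP routes (25%) are unchanged.
CL_new/CL_old = 1.674 + 0.0384 + 0.25 = 1.9624.
Because systemic exposure varies inversely with clearance, the combined effect is 1 / 1.9624 = 0.510.

0.510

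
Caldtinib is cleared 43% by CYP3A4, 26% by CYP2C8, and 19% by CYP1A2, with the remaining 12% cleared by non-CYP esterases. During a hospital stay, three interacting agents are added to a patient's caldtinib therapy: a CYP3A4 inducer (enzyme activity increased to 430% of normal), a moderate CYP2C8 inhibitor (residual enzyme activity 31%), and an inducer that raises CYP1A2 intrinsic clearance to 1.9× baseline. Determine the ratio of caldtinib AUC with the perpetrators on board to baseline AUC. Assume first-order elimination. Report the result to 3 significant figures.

0.415

CYP3A4: 0.43 × 4.3 = 1.849
CYP2C8: 0.26 × 0.31 = 0.0806
CYP1A2: 0.19 × 1.9 = 0.361
Other: 0.12 (unchanged)
Relative clearance = 1.849 + 0.0806 + 0.361 + 0.12 = 2.4106.
Because AUC varies inversely with clearance, the combined effect is 1 / 2.4106 = 0.415.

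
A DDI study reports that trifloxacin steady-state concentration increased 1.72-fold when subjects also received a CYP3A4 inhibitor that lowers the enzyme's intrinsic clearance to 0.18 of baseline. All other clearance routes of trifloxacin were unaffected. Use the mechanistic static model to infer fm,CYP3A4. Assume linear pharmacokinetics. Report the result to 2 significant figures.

CL'/CL = 1 / 1.72 = 0.5814
0.18·fm + (1 − fm) = 0.5814
fm = (0.5814 − 1) / (0.18 − 1) = 0.51

0.51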